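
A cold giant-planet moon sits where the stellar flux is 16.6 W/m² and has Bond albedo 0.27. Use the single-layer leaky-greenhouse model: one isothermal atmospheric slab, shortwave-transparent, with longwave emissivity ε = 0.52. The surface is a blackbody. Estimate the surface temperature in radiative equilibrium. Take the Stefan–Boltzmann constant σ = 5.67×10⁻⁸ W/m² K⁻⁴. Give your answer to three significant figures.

The planet radiates to space at T_e = [S(1−α)/(4σ)]^(1/4) = 85.50 K.
Surface balance with a leaky layer gives σT_s⁴ = σT_e⁴·2/(2−ε), so T_s = T_e·[2/(2−0.52)]^(1/4) = 92.18 K.

92.2 kelvin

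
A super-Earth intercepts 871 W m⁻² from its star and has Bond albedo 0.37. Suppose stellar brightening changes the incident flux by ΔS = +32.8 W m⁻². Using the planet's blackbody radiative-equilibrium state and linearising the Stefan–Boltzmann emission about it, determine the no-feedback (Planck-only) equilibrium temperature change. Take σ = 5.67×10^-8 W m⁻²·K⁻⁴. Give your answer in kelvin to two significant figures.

2.1 kelvin

The baseline emission temperature is T_e = 221.8 K.
Only a fraction (1−α) is absorbed and it's spread over 4πR², so ΔF = (1−α)ΔS/4 = 5.166 W m⁻².
The Planck feedback parameter is 4σT_e³ = 2.474 W m⁻²/K.
Hence the no-feedback warming is ΔF/(4σT_e³) = 2.09 K.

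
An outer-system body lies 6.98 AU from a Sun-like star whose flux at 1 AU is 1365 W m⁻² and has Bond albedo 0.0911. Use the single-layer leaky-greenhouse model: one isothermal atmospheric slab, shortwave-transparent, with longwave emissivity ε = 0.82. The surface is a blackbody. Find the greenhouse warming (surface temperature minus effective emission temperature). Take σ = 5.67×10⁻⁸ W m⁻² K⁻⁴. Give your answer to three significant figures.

Irradiance scales as 1/d², so S = 1365 W m⁻² × (1/6.98)² = 28.02 W m⁻².
The planet radiates to space at T_e = [S(1−α)/(4σ)]^(1/4) = 102.9 K.
The surface balance (absorbed SW + ε·downward IR = σT_s⁴) with T_a⁴ = T_s⁴/2 reduces to T_s = T_e·[2/(2−ε)]^¼ = 117.5 K.
Greenhouse warming: T_s − T_e = 14.51 K.

14.5 K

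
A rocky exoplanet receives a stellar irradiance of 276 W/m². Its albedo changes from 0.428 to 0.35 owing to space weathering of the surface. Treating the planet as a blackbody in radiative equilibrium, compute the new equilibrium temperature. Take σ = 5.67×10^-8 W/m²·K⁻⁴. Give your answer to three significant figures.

168 K

T₂ = [S(1−α₂)/(4σ)]^(1/4) = [276.0·0.65/(4σ)]^(1/4) = 167.7 K.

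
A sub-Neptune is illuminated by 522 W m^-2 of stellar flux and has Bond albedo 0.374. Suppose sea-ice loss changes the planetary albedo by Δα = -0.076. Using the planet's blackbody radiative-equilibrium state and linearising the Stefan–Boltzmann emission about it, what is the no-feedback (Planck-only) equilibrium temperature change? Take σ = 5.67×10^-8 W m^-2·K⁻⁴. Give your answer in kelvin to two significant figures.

Reference equilibrium: T_e = [S(1−α)/(4σ)]^(1/4) = 194.8 K.
ΔF = −(S/4)Δα = −(522.0/4)×(-0.076) = 9.918 W m^-2.
Linearising σT⁴ gives d(σT⁴)/dT = 4σT_e³ = 1.677 W m^-2 per K.
So ΔT₀ = 9.918/1.677 = 5.91 K.

5.9 kelvin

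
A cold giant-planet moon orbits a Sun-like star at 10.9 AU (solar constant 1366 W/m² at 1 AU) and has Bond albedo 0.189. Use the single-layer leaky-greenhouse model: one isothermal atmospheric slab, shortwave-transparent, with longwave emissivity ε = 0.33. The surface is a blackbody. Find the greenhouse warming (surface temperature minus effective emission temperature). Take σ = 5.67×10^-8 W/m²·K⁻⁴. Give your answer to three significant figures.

By the inverse-square law, S = 1366/10.9² = 11.50 W/m².
Effective emission temperature (TOA balance): σT_e⁴ = S(1−α)/4 = 2.331 W/m² → T_e = 80.07 K.
The surface balance (absorbed SW + ε·downward IR = σT_s⁴) with T_a⁴ = T_s⁴/2 reduces to T_s = T_e·[2/(2−ε)]^¼ = 83.77 K.
T_s − T_e = 83.77 − 80.07 = 3.692 K.

3.69 kelvin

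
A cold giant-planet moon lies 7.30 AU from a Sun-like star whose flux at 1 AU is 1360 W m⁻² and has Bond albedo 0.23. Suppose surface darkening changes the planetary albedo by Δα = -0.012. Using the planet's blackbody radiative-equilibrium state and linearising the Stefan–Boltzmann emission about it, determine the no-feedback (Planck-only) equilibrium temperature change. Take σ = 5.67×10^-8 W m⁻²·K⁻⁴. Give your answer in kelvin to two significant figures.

Flux at the orbit: S = 1360/(7.30)² = 25.52 W m⁻².
The baseline emission temperature is T_e = 96.48 K.
TOA radiative forcing: ΔF = −S·Δα/4 = −25.52·(-0.012)/4 = 0.07656 W m⁻².
Linearising σT⁴ gives d(σT⁴)/dT = 4σT_e³ = 0.2037 W m⁻² per K.
Hence the no-feedback warming is ΔF/(4σT_e³) = 0.376 K.

0.38 K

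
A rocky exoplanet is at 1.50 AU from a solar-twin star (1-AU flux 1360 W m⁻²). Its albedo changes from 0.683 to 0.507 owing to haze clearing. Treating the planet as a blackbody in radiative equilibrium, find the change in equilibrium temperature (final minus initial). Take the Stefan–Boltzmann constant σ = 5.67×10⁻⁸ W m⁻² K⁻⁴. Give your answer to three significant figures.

19.9 kelvin

Irradiance scales as 1/d², so S = 1360 W m⁻² × (1/1.50)² = 604.4 W m⁻².
With α = 0.683, T₁ = 170.5 K.
With α = 0.507, T₂ = 190.4 K.
ΔT = T₂ − T₁ = 19.90 K.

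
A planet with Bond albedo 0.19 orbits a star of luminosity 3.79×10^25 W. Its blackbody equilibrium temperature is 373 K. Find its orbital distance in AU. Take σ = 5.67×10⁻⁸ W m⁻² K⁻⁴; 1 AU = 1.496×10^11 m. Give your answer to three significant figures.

Energy balance gives S = 4σT⁴/(1−α) = 5420 W m⁻².
From L = 4πd²S, d = √(3.79×10^25/(4π·5420)) = 2.359×10^10 m = 0.1577 AU.

0.158 AU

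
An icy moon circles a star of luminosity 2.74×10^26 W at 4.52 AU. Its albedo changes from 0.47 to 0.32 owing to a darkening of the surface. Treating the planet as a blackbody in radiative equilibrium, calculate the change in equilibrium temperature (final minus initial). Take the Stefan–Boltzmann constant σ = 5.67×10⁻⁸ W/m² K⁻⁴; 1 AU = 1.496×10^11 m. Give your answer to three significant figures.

6.61 K

Orbital distance: d = 4.52 AU = 6.762×10^11 m.
Flux at the orbit: S = L/(4πd²) = 2.74×10^26/(4π·(6.76×10^11)²) = 47.69 W/m².
Before: T₁ = [47.69·0.53/(4σ)]^(1/4) = 102.7 K.
After:  T₂ = [47.69·0.68/(4σ)]^(1/4) = 109.3 K.
ΔT = T₂ − T₁ = 6.605 K.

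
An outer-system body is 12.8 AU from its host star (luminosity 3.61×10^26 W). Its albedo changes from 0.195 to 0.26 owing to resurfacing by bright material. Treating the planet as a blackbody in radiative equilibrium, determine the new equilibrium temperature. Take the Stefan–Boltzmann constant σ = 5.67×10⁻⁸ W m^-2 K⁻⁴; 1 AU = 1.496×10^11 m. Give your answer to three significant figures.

71.1 K

d = 12.8 × 1.496×10^11 m = 1.915×10^12 m.
Flux at the orbit: S = L/(4πd²) = 3.61×10^26/(4π·(1.91×10^12)²) = 7.835 W m^-2.
With the new albedo, S(1−α₂)/4 = 1.449 W m^-2, so T₂ = 71.11 K.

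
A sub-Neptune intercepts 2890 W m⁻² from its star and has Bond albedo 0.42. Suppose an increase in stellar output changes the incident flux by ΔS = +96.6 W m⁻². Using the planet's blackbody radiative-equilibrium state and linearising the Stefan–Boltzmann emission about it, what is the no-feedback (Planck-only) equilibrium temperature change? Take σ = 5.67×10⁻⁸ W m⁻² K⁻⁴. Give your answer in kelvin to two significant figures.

Unperturbed T_e = [2890·(1−0.42)/(4σ)]^¼ = 293.2 K.
TOA radiative forcing: ΔF = (1−α)ΔS/4 = 0.58·(+96.6)/4 = 14.01 W m⁻².
Planck response: λ_P = 4σT_e³ = 4·5.67×10⁻⁸·(293.2)³ = 5.717 W m⁻²/K.
Hence the no-feedback warming is ΔF/(4σT_e³) = 2.45 K.

2.5 kelvin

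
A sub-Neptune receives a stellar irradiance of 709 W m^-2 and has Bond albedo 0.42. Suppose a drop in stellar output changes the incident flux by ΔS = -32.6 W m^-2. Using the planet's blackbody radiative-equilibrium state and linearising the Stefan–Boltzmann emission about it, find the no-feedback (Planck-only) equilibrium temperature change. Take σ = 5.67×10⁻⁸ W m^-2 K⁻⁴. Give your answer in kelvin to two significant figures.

-2.4 K

Unperturbed T_e = [709.0·(1−0.42)/(4σ)]^¼ = 206.4 K.
TOA radiative forcing: ΔF = (1−α)ΔS/4 = 0.58·(-32.6)/4 = -4.727 W m^-2.
The Planck feedback parameter is 4σT_e³ = 1.993 W m^-2/K.
So ΔT₀ = -4.727/1.993 = -2.37 K.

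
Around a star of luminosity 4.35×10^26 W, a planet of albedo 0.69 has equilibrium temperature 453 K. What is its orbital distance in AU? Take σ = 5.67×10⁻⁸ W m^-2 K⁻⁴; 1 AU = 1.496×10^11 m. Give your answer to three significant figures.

Energy balance gives S = 4σT⁴/(1−α) = 30810 W m^-2.
From L = 4πd²S, d = √(4.35×10^26/(4π·30810)) = 3.352×10^10 m = 0.2241 AU.

0.224 AU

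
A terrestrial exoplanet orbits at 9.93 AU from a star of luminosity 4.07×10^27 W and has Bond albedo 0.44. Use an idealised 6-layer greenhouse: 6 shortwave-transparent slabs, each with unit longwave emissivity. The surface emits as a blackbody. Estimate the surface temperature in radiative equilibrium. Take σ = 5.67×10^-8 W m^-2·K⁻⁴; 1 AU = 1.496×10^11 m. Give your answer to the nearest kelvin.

224 K

d = 9.93 × 1.496×10^11 m = 1.486×10^12 m.
Spreading L over a sphere of radius d: S = 4.07×10^27/(4π·1.49×10^12²) = 146.8 W m^-2.
OLR = S(1−α)/4 = 20.55 W m^-2; the top layer radiates at T_e = 138.0 K.
With N = 6 opaque layers, T_s = (N+1)^(1/4)·T_e = 7^(1/4)·138.0 = 224.4 K.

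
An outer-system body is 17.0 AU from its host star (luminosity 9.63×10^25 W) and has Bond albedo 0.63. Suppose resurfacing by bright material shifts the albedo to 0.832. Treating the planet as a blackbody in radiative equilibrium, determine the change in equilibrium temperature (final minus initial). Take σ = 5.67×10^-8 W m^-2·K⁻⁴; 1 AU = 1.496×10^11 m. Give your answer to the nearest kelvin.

-7 kelvin

d = 17.0 × 1.496×10^11 m = 2.543×10^12 m.
Flux at the orbit: S = L/(4πd²) = 9.63×10^25/(4π·(2.54×10^12)²) = 1.185 W m^-2.
With α = 0.63, T₁ = 37.29 K.
After:  T₂ = [1.185·0.168/(4σ)]^(1/4) = 30.61 K.
ΔT = T₂ − T₁ = -6.679 K.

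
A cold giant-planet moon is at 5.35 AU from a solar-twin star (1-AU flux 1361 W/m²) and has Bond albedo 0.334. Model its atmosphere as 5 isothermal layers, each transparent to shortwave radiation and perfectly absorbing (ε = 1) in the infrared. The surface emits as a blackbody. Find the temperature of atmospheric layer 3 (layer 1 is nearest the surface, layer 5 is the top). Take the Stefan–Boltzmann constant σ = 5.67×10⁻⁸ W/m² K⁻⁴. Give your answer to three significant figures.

Irradiance scales as 1/d², so S = 1361 W/m² × (1/5.35)² = 47.55 W/m².
The effective emission temperature is T_e = [S(1−α)/(4σ)]^¼ = 108.7 K.
In the N-layer model, layer k (counted from the surface) has T_k = (N+1−k)^(1/4)·T_e.
T_3 = (3)^(1/4)·108.7 = 143.1 K.

143 K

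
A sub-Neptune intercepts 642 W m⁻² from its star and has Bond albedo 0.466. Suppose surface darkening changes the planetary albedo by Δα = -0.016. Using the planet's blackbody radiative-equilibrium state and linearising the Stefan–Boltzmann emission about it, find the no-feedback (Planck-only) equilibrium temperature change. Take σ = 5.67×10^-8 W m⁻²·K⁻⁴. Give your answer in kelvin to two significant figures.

1.5 K

Reference equilibrium: T_e = [S(1−α)/(4σ)]^(1/4) = 197.2 K.
The change in absorbed flux is Δ[S(1−α)/4] = −SΔα/4 = 2.568 W m⁻².
Linearising σT⁴ gives d(σT⁴)/dT = 4σT_e³ = 1.739 W m⁻² per K.
So ΔT₀ = 2.568/1.739 = 1.48 K.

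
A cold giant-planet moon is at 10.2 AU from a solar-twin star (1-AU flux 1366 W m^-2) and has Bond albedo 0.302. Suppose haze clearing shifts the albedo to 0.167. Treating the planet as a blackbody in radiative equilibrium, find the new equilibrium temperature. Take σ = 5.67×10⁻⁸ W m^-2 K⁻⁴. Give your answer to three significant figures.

83.3 K

Irradiance scales as 1/d², so S = 1366 W m^-2 × (1/10.2)² = 13.13 W m^-2.
With the new albedo, S(1−α₂)/4 = 2.734 W m^-2, so T₂ = 83.33 K.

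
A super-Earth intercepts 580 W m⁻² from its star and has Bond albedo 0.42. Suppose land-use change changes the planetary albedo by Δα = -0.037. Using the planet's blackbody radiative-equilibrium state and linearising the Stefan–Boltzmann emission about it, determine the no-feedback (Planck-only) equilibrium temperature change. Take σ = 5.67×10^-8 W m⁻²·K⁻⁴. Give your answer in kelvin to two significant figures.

3.1 K

The baseline emission temperature is T_e = 196.2 K.
ΔF = −(S/4)Δα = −(580.0/4)×(-0.037) = 5.365 W m⁻².
Linearising σT⁴ gives d(σT⁴)/dT = 4σT_e³ = 1.714 W m⁻² per K.
So ΔT₀ = 5.365/1.714 = 3.13 K.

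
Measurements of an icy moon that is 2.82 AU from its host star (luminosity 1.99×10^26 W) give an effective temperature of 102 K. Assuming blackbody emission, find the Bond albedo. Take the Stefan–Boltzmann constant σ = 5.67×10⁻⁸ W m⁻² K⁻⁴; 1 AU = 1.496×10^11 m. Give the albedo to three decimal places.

0.724

Orbital distance: d = 2.82 AU = 4.219×10^11 m.
Spreading L over a sphere of radius d: S = 1.99×10^26/(4π·4.22×10^11²) = 88.98 W m⁻².
Rearranging the radiative balance, α = 1 − 4σT⁴/S.
4σT⁴ = 4·5.67×10⁻⁸·(102)⁴ = 24.55 W m⁻².
1−α = 24.55/88.98 = 0.2759, so α = 0.7241.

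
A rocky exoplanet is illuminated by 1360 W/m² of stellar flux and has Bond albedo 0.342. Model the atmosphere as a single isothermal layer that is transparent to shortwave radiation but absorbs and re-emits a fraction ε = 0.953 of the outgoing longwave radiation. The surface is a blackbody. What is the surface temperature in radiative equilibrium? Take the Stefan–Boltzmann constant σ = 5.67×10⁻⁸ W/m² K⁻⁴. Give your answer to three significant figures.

At the top of the atmosphere, σT_e⁴ = S(1−α)/4 = 223.7 W/m², giving T_e = 250.6 K.
Surface balance with a leaky layer gives σT_s⁴ = σT_e⁴·2/(2−ε), so T_s = T_e·[2/(2−0.953)]^(1/4) = 294.6 K.

295 K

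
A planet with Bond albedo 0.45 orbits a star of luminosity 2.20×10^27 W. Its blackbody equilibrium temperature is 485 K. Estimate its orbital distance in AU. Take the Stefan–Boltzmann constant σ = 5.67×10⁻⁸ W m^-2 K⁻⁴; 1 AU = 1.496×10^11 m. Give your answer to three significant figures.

The flux needed for this T is 4σT⁴/(1−0.45) = 22820 W m^-2.
S = L/(4πd²) → d = √(L/4πS) = √(2.20×10^27/(4π·22820)) = 8.760×10^10 m = 0.5855 AU.

0.586 AU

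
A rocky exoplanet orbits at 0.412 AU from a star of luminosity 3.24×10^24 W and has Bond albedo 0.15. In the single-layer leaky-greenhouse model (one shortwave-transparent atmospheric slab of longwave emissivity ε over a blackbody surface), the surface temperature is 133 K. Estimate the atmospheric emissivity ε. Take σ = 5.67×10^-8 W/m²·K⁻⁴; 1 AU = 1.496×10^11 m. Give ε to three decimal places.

Orbital distance: d = 0.412 AU = 6.164×10^10 m.
Spreading L over a sphere of radius d: S = 3.24×10^24/(4π·6.16×10^10²) = 67.87 W/m².
Effective temperature: T_e = [S(1−α)/(4σ)]^(1/4) = 126.3 K.
Since (2−ε)/2 = (T_e/T_s)⁴ = 0.8129, ε = 0.3742.

0.374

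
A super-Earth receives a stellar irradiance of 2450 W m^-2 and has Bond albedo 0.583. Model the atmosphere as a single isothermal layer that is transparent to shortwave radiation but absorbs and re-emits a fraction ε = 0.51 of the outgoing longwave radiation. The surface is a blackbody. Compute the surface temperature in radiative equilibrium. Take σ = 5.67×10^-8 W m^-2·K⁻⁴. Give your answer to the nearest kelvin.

Effective emission temperature (TOA balance): σT_e⁴ = S(1−α)/4 = 255.4 W m^-2 → T_e = 259.1 K.
For a single slab of emissivity ε, T_s⁴ = 2T_e⁴/(2−ε); thus T_s = 259.1·(1.342)^(1/4) = 278.9 K.

279 K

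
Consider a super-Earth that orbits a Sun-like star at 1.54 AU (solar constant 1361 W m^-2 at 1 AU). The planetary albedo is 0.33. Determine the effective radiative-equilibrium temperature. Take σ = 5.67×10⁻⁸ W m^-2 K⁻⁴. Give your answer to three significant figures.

203 kelvin

Irradiance scales as 1/d², so S = 1361 W m^-2 × (1/1.54)² = 573.9 W m^-2.
The planet absorbs (1−α)S over its disc πR² and re-emits over 4πR², so the mean absorbed flux is (1−0.33)·573.9/4 = 96.12 W m^-2.
Balancing against σT⁴: T = (96.12/5.67×10⁻⁸)^(1/4) = 202.9 K.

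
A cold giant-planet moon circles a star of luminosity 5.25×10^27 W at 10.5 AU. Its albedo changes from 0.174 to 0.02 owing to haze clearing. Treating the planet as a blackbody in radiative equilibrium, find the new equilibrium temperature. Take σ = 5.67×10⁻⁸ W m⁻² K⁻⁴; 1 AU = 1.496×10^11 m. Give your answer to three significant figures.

164 K

d = 10.5 × 1.496×10^11 m = 1.571×10^12 m.
S = L/(4πd²) = 169.3 W m⁻².
T₂ = [S(1−α₂)/(4σ)]^(1/4) = [169.3·0.98/(4σ)]^(1/4) = 164.5 K.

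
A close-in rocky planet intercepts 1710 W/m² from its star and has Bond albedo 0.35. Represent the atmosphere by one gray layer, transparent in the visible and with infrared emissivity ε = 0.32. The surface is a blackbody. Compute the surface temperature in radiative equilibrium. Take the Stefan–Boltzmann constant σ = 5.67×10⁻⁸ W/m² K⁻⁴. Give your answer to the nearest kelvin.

276 K

Effective emission temperature (TOA balance): σT_e⁴ = S(1−α)/4 = 277.9 W/m² → T_e = 264.6 K.
The surface balance (absorbed SW + ε·downward IR = σT_s⁴) with T_a⁴ = T_s⁴/2 reduces to T_s = T_e·[2/(2−ε)]^¼ = 276.4 K.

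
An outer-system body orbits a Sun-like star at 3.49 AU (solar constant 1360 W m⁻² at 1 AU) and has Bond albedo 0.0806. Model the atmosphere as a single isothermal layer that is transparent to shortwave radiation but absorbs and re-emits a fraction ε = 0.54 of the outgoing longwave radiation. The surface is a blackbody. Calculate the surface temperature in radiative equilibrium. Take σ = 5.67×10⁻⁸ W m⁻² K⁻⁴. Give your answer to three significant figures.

158 K

Flux at the orbit: S = 1360/(3.49)² = 111.7 W m⁻².
At the top of the atmosphere, σT_e⁴ = S(1−α)/4 = 25.66 W m⁻², giving T_e = 145.9 K.
The surface balance (absorbed SW + ε·downward IR = σT_s⁴) with T_a⁴ = T_s⁴/2 reduces to T_s = T_e·[2/(2−ε)]^¼ = 157.8 K.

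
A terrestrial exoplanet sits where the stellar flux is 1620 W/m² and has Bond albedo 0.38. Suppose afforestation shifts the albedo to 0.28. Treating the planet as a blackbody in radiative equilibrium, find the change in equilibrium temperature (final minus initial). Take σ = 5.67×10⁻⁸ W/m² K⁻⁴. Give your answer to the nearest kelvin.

10 kelvin

With α = 0.38, T₁ = 258.0 K.
After:  T₂ = [1620·0.72/(4σ)]^(1/4) = 267.8 K.
Change: 267.8 − 258.0 = 9.826 K.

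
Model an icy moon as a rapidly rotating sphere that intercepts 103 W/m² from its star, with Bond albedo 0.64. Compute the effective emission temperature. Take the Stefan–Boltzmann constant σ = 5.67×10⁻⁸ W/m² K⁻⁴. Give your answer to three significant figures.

Averaging over the sphere, the absorbed flux is S(1−α)/4 = 9.270 W/m².
Set σT⁴ = 9.270 → T = (9.270/σ)^(1/4) = 113.1 K.

113 K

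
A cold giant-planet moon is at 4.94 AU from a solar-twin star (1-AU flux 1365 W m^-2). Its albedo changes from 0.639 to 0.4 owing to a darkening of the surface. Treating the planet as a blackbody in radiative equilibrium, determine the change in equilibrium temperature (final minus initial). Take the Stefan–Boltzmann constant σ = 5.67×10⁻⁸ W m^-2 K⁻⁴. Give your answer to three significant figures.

By the inverse-square law, S = 1365/4.94² = 55.93 W m^-2.
Before: T₁ = [55.93·0.361/(4σ)]^(1/4) = 97.14 K.
After:  T₂ = [55.93·0.6/(4σ)]^(1/4) = 110.3 K.
ΔT = T₂ − T₁ = 13.16 K.

13.2 K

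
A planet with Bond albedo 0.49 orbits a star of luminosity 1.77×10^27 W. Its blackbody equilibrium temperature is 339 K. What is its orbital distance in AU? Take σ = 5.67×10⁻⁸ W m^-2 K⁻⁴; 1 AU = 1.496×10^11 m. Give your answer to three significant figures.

Required flux: S = 4σT⁴/(1−α) = 5873 W m^-2.
From L = 4πd²S, d = √(1.77×10^27/(4π·5873)) = 1.549×10^11 m = 1.035 AU.

1.04 AU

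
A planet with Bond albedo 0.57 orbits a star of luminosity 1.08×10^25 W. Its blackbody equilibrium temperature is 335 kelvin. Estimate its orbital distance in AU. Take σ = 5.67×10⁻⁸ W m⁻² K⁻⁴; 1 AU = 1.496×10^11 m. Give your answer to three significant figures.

Required flux: S = 4σT⁴/(1−α) = 6643 W m⁻².
From L = 4πd²S, d = √(1.08×10^25/(4π·6643)) = 1.137×10^10 m = 0.07603 AU.

0.0760 AU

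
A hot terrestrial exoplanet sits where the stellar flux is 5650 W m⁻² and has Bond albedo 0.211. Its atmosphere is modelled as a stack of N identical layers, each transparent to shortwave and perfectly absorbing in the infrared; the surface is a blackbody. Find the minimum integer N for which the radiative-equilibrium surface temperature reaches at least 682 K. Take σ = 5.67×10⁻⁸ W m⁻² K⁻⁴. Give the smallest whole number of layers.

11

OLR = S(1−α)/4 = 1114 W m⁻²; the top layer radiates at T_e = 374.4 K.
T_s = (N+1)^(1/4)·T_e ≥ 682 K requires N+1 ≥ (T_s/T_e)⁴ = (682/374.4)⁴ = 11.007.
Rounding up, N = 11.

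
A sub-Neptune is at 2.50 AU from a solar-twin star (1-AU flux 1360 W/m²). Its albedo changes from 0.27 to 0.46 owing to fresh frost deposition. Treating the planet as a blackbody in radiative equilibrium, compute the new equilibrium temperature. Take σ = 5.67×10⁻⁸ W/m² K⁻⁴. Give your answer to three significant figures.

Flux at the orbit: S = 1360/(2.50)² = 217.6 W/m².
T₂ = [S(1−α₂)/(4σ)]^(1/4) = [217.6·0.54/(4σ)]^(1/4) = 150.9 K.

151 kelvin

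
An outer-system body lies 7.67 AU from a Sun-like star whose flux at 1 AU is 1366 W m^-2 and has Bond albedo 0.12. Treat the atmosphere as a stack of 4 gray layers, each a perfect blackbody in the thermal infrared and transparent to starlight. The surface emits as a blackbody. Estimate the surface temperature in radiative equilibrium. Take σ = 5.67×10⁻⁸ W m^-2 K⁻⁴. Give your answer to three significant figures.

Irradiance scales as 1/d², so S = 1366 W m^-2 × (1/7.67)² = 23.22 W m^-2.
Top-of-atmosphere balance: σT_e⁴ = S(1−α)/4 = 5.108 W m^-2 → T_e = 97.43 K.
For an N-layer opaque stack, T_s⁴ = (N+1)T_e⁴, hence T_s = (5)^(1/4)×97.43 K = 145.7 K.

146 K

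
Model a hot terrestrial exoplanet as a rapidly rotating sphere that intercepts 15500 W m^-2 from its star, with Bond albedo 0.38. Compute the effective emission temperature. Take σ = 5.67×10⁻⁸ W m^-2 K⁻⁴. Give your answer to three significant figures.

Absorbed flux (global mean): S(1−α)/4 = 15500·0.62/4 = 2402 W m^-2.
In equilibrium σT⁴ equals this, so T = 453.7 K.

454 kelvin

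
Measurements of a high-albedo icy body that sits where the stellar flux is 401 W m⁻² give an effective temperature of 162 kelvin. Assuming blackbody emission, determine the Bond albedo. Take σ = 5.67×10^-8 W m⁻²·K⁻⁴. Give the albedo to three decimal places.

From σT⁴ = S(1−α)/4 we invert for α: 1−α = 4σT⁴/S.
4σT⁴ = 4·5.67×10⁻⁸·(162)⁴ = 156.2 W m⁻².
1−α = 156.2/401.0 = 0.3895, so α = 0.6105.

0.610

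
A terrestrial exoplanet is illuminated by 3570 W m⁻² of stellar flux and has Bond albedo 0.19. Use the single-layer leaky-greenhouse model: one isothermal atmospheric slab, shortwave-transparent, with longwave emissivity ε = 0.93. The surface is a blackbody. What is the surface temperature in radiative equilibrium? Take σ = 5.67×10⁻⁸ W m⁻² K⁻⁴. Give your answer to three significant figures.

The planet radiates to space at T_e = [S(1−α)/(4σ)]^(1/4) = 336.0 K.
Surface balance with a leaky layer gives σT_s⁴ = σT_e⁴·2/(2−ε), so T_s = T_e·[2/(2−0.93)]^(1/4) = 392.9 K.

393 K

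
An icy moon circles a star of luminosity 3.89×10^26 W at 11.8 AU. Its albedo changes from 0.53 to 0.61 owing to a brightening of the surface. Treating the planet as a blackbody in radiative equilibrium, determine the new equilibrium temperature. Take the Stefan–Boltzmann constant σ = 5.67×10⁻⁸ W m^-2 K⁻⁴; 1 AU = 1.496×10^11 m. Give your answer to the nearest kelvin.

Orbital distance: d = 11.8 AU = 1.765×10^12 m.
Spreading L over a sphere of radius d: S = 3.89×10^26/(4π·1.77×10^12²) = 9.934 W m^-2.
T₂ = [S(1−α₂)/(4σ)]^(1/4) = [9.934·0.39/(4σ)]^(1/4) = 64.29 K.

64 kelvin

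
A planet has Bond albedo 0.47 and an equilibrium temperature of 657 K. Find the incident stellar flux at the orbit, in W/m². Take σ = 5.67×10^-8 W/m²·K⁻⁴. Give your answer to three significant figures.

79700 W/m²

From S(1−α)/4 = σT⁴: S = 4σT⁴/(1−α).
The emitted flux is σT⁴ = 10560 W/m².
S = 4·10560/0.53 = 79730 W/m².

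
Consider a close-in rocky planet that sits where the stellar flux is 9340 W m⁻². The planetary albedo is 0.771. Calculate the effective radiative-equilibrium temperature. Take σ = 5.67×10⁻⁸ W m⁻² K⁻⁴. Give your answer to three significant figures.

312 K

Absorbed flux (global mean): S(1−α)/4 = 9340·0.229/4 = 534.7 W m⁻².
Set σT⁴ = 534.7 → T = (534.7/σ)^(1/4) = 311.6 K.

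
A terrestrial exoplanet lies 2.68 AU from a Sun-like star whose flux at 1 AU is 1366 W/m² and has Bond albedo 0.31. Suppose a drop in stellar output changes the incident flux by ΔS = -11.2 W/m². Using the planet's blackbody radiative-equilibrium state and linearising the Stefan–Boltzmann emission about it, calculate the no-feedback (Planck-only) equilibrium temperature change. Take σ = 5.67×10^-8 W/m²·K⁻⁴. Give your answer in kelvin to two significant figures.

-2.3 K

Flux at the orbit: S = 1366/(2.68)² = 190.2 W/m².
Reference equilibrium: T_e = [S(1−α)/(4σ)]^(1/4) = 155.1 K.
ΔF = Δ[S(1−α)]/4 = (1−0.31)·-11.2/4 = -1.932 W/m².
Linearising σT⁴ gives d(σT⁴)/dT = 4σT_e³ = 0.8461 W/m² per K.
Hence the no-feedback warming is ΔF/(4σT_e³) = -2.28 K.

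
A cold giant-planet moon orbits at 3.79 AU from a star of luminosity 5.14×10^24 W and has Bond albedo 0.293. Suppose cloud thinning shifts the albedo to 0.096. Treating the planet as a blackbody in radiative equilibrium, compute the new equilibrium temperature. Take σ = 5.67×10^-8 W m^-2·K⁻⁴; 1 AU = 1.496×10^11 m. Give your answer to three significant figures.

Orbital distance: d = 3.79 AU = 5.670×10^11 m.
Flux at the orbit: S = L/(4πd²) = 5.14×10^24/(4π·(5.67×10^11)²) = 1.272 W m^-2.
New equilibrium: T₂ = [(1−0.096)·1.272/(4σ)]^(1/4) = 47.46 K.

47.5 K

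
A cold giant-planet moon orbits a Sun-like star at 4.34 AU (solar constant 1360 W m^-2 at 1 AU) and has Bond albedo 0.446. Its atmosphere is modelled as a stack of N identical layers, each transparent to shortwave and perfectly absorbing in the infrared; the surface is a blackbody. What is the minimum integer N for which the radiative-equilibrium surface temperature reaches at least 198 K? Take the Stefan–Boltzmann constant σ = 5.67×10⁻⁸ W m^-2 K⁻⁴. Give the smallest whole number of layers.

Irradiance scales as 1/d², so S = 1360 W m^-2 × (1/4.34)² = 72.20 W m^-2.
OLR = S(1−α)/4 = 10.00 W m^-2; the top layer radiates at T_e = 115.2 K.
Since T_s⁴ = (N+1)T_e⁴, we need N ≥ (T_s/T_e)⁴ − 1 = 7.714.
The minimum whole number is N = 8.

8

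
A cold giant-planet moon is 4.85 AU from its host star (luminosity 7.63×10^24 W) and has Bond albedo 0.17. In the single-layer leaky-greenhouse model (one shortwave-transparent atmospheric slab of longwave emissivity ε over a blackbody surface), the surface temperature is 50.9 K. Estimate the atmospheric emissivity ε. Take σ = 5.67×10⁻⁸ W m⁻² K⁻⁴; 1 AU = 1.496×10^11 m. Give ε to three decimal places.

d = 4.85 × 1.496×10^11 m = 7.256×10^11 m.
S = L/(4πd²) = 1.153 W m⁻².
First, T_e = [1.153·(1−0.17)/(4σ)]^(1/4) = 45.33 K.
T_s⁴ = T_e⁴·2/(2−ε) → ε = 2 − 2(T_e/T_s)⁴ = 2 − 2·(45.33/50.9)⁴ = 0.7423.

0.742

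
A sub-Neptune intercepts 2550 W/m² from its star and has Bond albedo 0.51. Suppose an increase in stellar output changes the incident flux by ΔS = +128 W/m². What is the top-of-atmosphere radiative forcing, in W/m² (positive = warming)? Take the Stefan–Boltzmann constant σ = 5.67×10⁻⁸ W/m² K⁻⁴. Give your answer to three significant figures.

15.7 W/m²

ΔF = Δ[S(1−α)]/4 = (1−0.51)·+128/4 = 15.68 W/m².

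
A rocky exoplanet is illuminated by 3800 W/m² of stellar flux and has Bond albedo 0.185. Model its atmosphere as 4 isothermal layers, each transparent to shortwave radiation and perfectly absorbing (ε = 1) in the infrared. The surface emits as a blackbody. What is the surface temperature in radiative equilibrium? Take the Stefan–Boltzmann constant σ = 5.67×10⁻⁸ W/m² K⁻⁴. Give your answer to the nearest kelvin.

The effective emission temperature is T_e = [S(1−α)/(4σ)]^¼ = 341.8 K.
For an N-layer opaque stack, T_s⁴ = (N+1)T_e⁴, hence T_s = (5)^(1/4)×341.8 K = 511.2 K.

511 K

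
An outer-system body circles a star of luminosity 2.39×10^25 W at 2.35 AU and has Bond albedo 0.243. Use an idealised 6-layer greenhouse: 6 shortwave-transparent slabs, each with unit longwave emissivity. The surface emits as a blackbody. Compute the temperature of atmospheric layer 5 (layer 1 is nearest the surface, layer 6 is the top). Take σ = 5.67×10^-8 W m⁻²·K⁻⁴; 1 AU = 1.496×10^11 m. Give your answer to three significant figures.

101 K

Orbital distance: d = 2.35 AU = 3.516×10^11 m.
S = L/(4πd²) = 15.39 W m⁻².
The effective emission temperature is T_e = [S(1−α)/(4σ)]^¼ = 84.66 K.
The net upward flux σT_e⁴ is constant between every pair of levels, so T_k⁴ = (N+1−k)T_e⁴.
With k = 5: T_5 = (6+1−5)^¼·84.66 K = 100.7 K.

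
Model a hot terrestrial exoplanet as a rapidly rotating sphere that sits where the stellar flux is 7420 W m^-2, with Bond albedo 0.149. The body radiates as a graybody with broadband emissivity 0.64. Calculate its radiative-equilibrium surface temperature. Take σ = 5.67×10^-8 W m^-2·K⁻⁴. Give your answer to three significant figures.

Averaging over the sphere, the absorbed flux is S(1−α)/4 = 1579 W m^-2.
Radiative balance εσT⁴ = 1579 gives T = [1579/(0.64·σ)]^(1/4) = 456.7 K.

457 K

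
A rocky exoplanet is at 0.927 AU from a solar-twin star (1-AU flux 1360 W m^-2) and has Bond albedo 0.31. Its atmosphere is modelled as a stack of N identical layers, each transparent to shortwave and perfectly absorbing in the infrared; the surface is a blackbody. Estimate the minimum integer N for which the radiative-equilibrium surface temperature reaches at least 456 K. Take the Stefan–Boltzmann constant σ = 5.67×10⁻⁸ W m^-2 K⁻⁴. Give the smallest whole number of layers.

Flux at the orbit: S = 1360/(0.927)² = 1583 W m^-2.
OLR = S(1−α)/4 = 273.0 W m^-2; the top layer radiates at T_e = 263.4 K.
Since T_s⁴ = (N+1)T_e⁴, we need N ≥ (T_s/T_e)⁴ − 1 = 7.980.
The minimum whole number is N = 8.

8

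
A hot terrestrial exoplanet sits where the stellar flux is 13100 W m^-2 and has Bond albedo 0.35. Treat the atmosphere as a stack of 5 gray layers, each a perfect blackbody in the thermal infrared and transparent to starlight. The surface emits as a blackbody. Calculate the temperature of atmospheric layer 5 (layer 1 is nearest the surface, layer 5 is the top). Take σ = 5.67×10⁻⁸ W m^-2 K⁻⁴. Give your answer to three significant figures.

Top-of-atmosphere balance: σT_e⁴ = S(1−α)/4 = 2129 W m^-2 → T_e = 440.2 K.
The net upward flux σT_e⁴ is constant between every pair of levels, so T_k⁴ = (N+1−k)T_e⁴.
With k = 5: T_5 = (5+1−5)^¼·440.2 K = 440.2 K.

440 K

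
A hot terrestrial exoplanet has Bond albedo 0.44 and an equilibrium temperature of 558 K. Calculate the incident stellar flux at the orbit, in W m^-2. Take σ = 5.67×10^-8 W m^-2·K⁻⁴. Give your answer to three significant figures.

39300 W m^-2

Invert the energy balance for S: S = 4σT⁴/(1−α).
σT⁴ = 5.67×10⁻⁸·(558)⁴ = 5497 W m^-2.
So S = 4×5497/(1−0.44) = 39260 W m^-2.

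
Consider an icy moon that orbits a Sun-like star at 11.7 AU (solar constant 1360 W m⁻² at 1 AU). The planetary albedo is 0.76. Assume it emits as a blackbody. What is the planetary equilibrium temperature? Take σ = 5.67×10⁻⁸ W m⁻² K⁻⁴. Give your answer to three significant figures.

By the inverse-square law, S = 1360/11.7² = 9.935 W m⁻².
Absorbed flux (global mean): S(1−α)/4 = 9.935·0.24/4 = 0.5961 W m⁻².
Set σT⁴ = 0.5961 → T = (0.5961/σ)^(1/4) = 56.94 K.

56.9 K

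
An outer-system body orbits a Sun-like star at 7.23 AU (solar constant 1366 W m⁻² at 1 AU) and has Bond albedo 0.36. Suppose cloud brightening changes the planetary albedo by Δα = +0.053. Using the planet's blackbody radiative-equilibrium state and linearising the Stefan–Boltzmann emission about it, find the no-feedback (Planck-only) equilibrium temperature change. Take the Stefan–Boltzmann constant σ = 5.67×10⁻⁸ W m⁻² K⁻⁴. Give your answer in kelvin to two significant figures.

-1.9 K

By the inverse-square law, S = 1366/7.23² = 26.13 W m⁻².
The baseline emission temperature is T_e = 92.67 K.
ΔF = −(S/4)Δα = −(26.13/4)×(+0.053) = -0.3463 W m⁻².
The Planck feedback parameter is 4σT_e³ = 0.1805 W m⁻²/K.
ΔT₀ = ΔF/λ_P = -0.3463/0.1805 = -1.92 K.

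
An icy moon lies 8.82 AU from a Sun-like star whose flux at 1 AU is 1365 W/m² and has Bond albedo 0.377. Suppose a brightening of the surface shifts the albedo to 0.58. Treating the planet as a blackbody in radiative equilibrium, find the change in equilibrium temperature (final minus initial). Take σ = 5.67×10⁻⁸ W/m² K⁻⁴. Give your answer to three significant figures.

-7.82 kelvin

Flux at the orbit: S = 1365/(8.82)² = 17.55 W/m².
Before: T₁ = [17.55·0.623/(4σ)]^(1/4) = 83.32 K.
With α = 0.58, T₂ = 75.50 K.
Change: 75.50 − 83.32 = -7.821 K.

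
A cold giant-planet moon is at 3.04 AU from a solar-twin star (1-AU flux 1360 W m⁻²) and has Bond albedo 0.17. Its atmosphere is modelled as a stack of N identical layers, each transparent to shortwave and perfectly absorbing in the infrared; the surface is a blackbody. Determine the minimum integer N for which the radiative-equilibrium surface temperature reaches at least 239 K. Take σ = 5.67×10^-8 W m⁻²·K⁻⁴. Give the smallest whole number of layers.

Flux at the orbit: S = 1360/(3.04)² = 147.2 W m⁻².
Top-of-atmosphere balance: σT_e⁴ = S(1−α)/4 = 30.54 W m⁻² → T_e = 152.3 K.
Since T_s⁴ = (N+1)T_e⁴, we need N ≥ (T_s/T_e)⁴ − 1 = 5.058.
So N ≥ 5.058; the smallest integer is N = 6.

6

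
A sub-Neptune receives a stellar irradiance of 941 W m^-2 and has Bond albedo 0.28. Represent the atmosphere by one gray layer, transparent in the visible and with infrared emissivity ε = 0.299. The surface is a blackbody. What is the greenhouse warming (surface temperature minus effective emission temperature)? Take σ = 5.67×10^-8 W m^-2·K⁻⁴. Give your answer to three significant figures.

9.66 K

At the top of the atmosphere, σT_e⁴ = S(1−α)/4 = 169.4 W m^-2, giving T_e = 233.8 K.
The surface balance (absorbed SW + ε·downward IR = σT_s⁴) with T_a⁴ = T_s⁴/2 reduces to T_s = T_e·[2/(2−ε)]^¼ = 243.4 K.
Greenhouse warming: T_s − T_e = 9.659 K.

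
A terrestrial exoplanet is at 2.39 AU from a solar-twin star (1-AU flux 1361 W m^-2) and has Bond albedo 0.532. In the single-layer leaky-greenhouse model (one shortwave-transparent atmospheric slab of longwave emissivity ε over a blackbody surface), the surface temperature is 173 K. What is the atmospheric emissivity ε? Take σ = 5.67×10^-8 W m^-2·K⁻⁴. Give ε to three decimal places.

0.902

Irradiance scales as 1/d², so S = 1361 W m^-2 × (1/2.39)² = 238.3 W m^-2.
Effective temperature: T_e = [S(1−α)/(4σ)]^(1/4) = 148.9 K.
Inverting T_s⁴ = 2T_e⁴/(2−ε): (T_e/T_s)⁴ = 0.5489, so ε = 2(1 − 0.5489) = 0.9022.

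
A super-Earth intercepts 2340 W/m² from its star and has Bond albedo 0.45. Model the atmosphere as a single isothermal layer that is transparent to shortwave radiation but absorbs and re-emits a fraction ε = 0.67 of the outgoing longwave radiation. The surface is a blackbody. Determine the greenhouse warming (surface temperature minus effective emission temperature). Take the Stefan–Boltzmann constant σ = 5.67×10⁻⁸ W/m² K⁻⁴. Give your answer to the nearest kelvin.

29 K

Effective emission temperature (TOA balance): σT_e⁴ = S(1−α)/4 = 321.8 W/m² → T_e = 274.5 K.
For a single slab of emissivity ε, T_s⁴ = 2T_e⁴/(2−ε); thus T_s = 274.5·(1.504)^(1/4) = 303.9 K.
T_s − T_e = 303.9 − 274.5 = 29.47 K.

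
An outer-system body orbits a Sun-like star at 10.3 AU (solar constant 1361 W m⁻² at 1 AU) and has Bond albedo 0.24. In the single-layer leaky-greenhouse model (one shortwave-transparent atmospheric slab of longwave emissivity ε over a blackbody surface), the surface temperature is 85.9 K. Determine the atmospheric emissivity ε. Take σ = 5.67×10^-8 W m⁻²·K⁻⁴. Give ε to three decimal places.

Flux at the orbit: S = 1361/(10.3)² = 12.83 W m⁻².
Effective temperature: T_e = [S(1−α)/(4σ)]^(1/4) = 80.97 K.
Since (2−ε)/2 = (T_e/T_s)⁴ = 0.7896, ε = 0.4209.

0.421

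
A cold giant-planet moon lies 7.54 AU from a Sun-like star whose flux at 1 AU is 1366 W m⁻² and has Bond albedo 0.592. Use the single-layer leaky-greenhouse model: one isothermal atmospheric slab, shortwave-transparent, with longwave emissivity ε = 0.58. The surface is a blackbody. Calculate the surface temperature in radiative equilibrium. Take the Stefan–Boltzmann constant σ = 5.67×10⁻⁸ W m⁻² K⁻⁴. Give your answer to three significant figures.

88.3 K

By the inverse-square law, S = 1366/7.54² = 24.03 W m⁻².
At the top of the atmosphere, σT_e⁴ = S(1−α)/4 = 2.451 W m⁻², giving T_e = 81.08 K.
The surface balance (absorbed SW + ε·downward IR = σT_s⁴) with T_a⁴ = T_s⁴/2 reduces to T_s = T_e·[2/(2−ε)]^¼ = 88.33 K.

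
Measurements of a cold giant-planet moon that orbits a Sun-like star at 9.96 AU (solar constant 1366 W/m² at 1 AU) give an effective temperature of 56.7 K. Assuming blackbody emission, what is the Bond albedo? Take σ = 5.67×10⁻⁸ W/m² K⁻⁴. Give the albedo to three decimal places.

0.830

Irradiance scales as 1/d², so S = 1366 W/m² × (1/9.96)² = 13.77 W/m².
Rearranging the radiative balance, α = 1 − 4σT⁴/S.
4σT⁴ = 4·5.67×10⁻⁸·(56.7)⁴ = 2.344 W/m².
Hence α = 1 − 2.344/13.77 = 0.8298.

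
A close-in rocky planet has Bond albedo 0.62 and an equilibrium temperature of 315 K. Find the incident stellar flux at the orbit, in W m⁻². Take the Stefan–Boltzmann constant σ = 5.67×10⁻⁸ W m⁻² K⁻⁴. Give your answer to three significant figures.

Invert the energy balance for S: S = 4σT⁴/(1−α).
The emitted flux is σT⁴ = 558.2 W m⁻².
S = 4·558.2/0.38 = 5876 W m⁻².

5880 W m⁻²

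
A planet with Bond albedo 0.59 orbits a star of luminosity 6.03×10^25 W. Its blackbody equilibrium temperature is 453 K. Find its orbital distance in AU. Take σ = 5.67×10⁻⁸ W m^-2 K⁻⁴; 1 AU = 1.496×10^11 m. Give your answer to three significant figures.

Required flux: S = 4σT⁴/(1−α) = 23290 W m^-2.
S = L/(4πd²) → d = √(L/4πS) = √(6.03×10^25/(4π·23290)) = 1.435×10^10 m = 0.09594 AU.

0.0959 AU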